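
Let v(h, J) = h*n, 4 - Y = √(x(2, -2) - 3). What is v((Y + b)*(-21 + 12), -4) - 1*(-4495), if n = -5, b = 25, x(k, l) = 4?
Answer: 5755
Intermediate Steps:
Y = 3 (Y = 4 - √(4 - 3) = 4 - √1 = 4 - 1*1 = 4 - 1 = 3)
v(h, J) = -5*h (v(h, J) = h*(-5) = -5*h)
v((Y + b)*(-21 + 12), -4) - 1*(-4495) = -5*(3 + 25)*(-21 + 12) - 1*(-4495) = -140*(-9) + 4495 = -5*(-252) + 4495 = 1260 + 4495 = 5755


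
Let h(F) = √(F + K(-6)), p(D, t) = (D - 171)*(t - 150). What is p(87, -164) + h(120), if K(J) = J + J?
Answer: 26376 + 6*√3 ≈ 26386.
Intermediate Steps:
K(J) = 2*J
p(D, t) = (-171 + D)*(-150 + t)
h(F) = √(-12 + F) (h(F) = √(F + 2*(-6)) = √(F - 12) = √(-12 + F))
p(87, -164) + h(120) = (25650 - 171*(-164) - 150*87 + 87*(-164)) + √(-12 + 120) = (25650 + 28044 - 13050 - 14268) + √108 = 26376 + 6*√3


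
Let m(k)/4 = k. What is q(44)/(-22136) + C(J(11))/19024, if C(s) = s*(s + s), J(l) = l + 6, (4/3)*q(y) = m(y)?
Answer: 642715/26319704 ≈ 0.024420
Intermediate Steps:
m(k) = 4*k
q(y) = 3*y (q(y) = 3*(4*y)/4 = 3*y)
J(l) = 6 + l
C(s) = 2*s**2 (C(s) = s*(2*s) = 2*s**2)
q(44)/(-22136) + C(J(11))/19024 = (3*44)/(-22136) + (2*(6 + 11)**2)/19024 = 132*(-1/22136) + (2*17**2)*(1/19024) = -33/5534 + (2*289)*(1/19024) = -33/5534 + 578*(1/19024) = -33/5534 + 289/9512 = 642715/26319704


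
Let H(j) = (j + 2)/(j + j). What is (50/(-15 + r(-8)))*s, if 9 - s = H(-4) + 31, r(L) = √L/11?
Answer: 4038375/54466 + 24475*I*√2/27233 ≈ 74.145 + 1.271*I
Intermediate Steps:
H(j) = (2 + j)/(2*j) (H(j) = (2 + j)/((2*j)) = (2 + j)*(1/(2*j)) = (2 + j)/(2*j))
r(L) = √L/11
s = -89/4 (s = 9 - ((½)*(2 - 4)/(-4) + 31) = 9 - ((½)*(-¼)*(-2) + 31) = 9 - (¼ + 31) = 9 - 1*125/4 = 9 - 125/4 = -89/4 ≈ -22.250)
(50/(-15 + r(-8)))*s = (50/(-15 + √(-8)/11))*(-89/4) = (50/(-15 + (2*I*√2)/11))*(-89/4) = (50/(-15 + 2*I*√2/11))*(-89/4) = -2225/(2*(-15 + 2*I*√2/11))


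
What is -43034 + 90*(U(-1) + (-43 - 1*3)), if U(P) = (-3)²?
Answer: -46364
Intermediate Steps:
U(P) = 9
-43034 + 90*(U(-1) + (-43 - 1*3)) = -43034 + 90*(9 + (-43 - 1*3)) = -43034 + 90*(9 + (-43 - 3)) = -43034 + 90*(9 - 46) = -43034 + 90*(-37) = -43034 - 3330 = -46364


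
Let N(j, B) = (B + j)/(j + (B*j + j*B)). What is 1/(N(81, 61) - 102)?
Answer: -9963/1016084 ≈ -0.0098053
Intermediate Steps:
N(j, B) = (B + j)/(j + 2*B*j) (N(j, B) = (B + j)/(j + (B*j + B*j)) = (B + j)/(j + 2*B*j))
1/(N(81, 61) - 102) = 1/((61 + 81)/(81*(1 + 2*61)) - 102) = 1/((1/81)*142/(1 + 122) - 102) = 1/((1/81)*142/123 - 102) = 1/((1/81)*(1/123)*142 - 102) = 1/(142/9963 - 102) = 1/(-1016084/9963) = -9963/1016084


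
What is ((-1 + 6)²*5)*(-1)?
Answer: -125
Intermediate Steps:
((-1 + 6)²*5)*(-1) = (5²*5)*(-1) = (25*5)*(-1) = 125*(-1) = -125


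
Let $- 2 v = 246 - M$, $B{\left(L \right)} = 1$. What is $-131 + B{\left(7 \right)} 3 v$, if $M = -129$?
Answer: $- \frac{1387}{2} \approx -693.5$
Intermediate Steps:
$v = - \frac{375}{2}$ ($v = - \frac{246 - -129}{2} = - \frac{246 + 129}{2} = \left(- \frac{1}{2}\right) 375 = - \frac{375}{2} \approx -187.5$)
$-131 + B{\left(7 \right)} 3 v = -131 + 1 \cdot 3 \left(- \frac{375}{2}\right) = -131 + 3 \left(- \frac{375}{2}\right) = -131 - \frac{1125}{2} = - \frac{1387}{2}$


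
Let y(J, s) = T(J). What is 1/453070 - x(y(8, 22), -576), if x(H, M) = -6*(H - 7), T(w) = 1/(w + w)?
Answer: -75436151/1812280 ≈ -41.625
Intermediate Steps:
T(w) = 1/(2*w)
y(J, s) = 1/(2*J)
x(H, M) = 42 - 6*H (x(H, M) = -6*(-7 + H) = 42 - 6*H)
1/453070 - x(y(8, 22), -576) = 1/453070 - (42 - 3/8) = 1/453070 - 1*333/8 = 1/453070 - 333/8 = -75436151/1812280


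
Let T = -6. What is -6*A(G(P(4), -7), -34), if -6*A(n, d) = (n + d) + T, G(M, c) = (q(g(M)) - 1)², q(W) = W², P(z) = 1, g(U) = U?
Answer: -40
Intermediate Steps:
G(M, c) = (-1 + M²)² (G(M, c) = (M² - 1)² = (-1 + M²)²)
A(n, d) = 1 - d/6 - n/6 (A(n, d) = -((n + d) - 6)/6 = -((d + n) - 6)/6 = -(-6 + d + n)/6 = 1 - d/6 - n/6)
-6*A(G(P(4), -7), -34) = -6*(1 - ⅙*(-34) - (-1 + 1²)²/6) = -6*(1 + 17/3 - (-1 + 1)²/6) = -6*(1 + 17/3 - ⅙*0²) = -6*(1 + 17/3 - ⅙*0) = -6*(1 + 17/3 + 0) = -6*20/3 = -40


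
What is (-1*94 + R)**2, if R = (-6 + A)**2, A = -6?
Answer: 2500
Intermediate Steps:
R = 144 (R = (-6 - 6)**2 = (-12)**2 = 144)
(-1*94 + R)**2 = (-1*94 + 144)**2 = (-94 + 144)**2 = 50**2 = 2500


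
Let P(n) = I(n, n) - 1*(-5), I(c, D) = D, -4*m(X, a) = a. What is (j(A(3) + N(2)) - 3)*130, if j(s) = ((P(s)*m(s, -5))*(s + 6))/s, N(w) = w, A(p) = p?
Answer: 3185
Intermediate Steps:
m(X, a) = -a/4
P(n) = 5 + n (P(n) = n - 1*(-5) = n + 5 = 5 + n)
j(s) = (6 + s)*(25/4 + 5*s/4)/s (j(s) = (((5 + s)*(-¼*(-5)))*(s + 6))/s = (((5 + s)*(5/4))*(6 + s))/s = ((25/4 + 5*s/4)*(6 + s))/s = ((6 + s)*(25/4 + 5*s/4))/s = (6 + s)*(25/4 + 5*s/4)/s)
(j(A(3) + N(2)) - 3)*130 = (5*(5 + (3 + 2))*(6 + (3 + 2))/(4*(3 + 2)) - 3)*130 = ((5/4)*(5 + 5)*(6 + 5)/5 - 3)*130 = ((5/4)*(⅕)*10*11 - 3)*130 = (55/2 - 3)*130 = (49/2)*130 = 3185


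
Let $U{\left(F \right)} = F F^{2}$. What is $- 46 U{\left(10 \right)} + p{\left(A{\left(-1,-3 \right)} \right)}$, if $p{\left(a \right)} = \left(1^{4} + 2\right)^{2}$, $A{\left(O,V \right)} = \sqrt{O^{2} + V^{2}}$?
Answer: $-45991$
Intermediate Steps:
$U{\left(F \right)} = F^{3}$
$p{\left(a \right)} = 9$ ($p{\left(a \right)} = \left(1 + 2\right)^{2} = 3^{2} = 9$)
$- 46 U{\left(10 \right)} + p{\left(A{\left(-1,-3 \right)} \right)} = - 46 \cdot 10^{3} + 9 = \left(-46\right) 1000 + 9 = -46000 + 9 = -45991$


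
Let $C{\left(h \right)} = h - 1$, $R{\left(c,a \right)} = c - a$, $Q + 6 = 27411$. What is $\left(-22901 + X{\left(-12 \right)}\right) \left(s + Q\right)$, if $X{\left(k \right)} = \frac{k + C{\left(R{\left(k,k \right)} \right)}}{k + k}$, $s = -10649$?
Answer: $- \frac{2302320479}{6} \approx -3.8372 \cdot 10^{8}$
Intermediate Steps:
$Q = 27405$ ($Q = -6 + 27411 = 27405$)
$C{\left(h \right)} = -1 + h$
$X{\left(k \right)} = \frac{-1 + k}{2 k}$ ($X{\left(k \right)} = \frac{k + \left(-1 + \left(k - k\right)\right)}{k + k} = \frac{k + \left(-1 + 0\right)}{2 k} = \left(k - 1\right) \frac{1}{2 k} = \left(-1 + k\right) \frac{1}{2 k} = \frac{-1 + k}{2 k}$)
$\left(-22901 + X{\left(-12 \right)}\right) \left(s + Q\right) = \left(-22901 + \frac{-1 - 12}{2 \left(-12\right)}\right) \left(-10649 + 27405\right) = \left(-22901 + \frac{1}{2} \left(- \frac{1}{12}\right) \left(-13\right)\right) 16756 = \left(-22901 + \frac{13}{24}\right) 16756 = \left(- \frac{549611}{24}\right) 16756 = - \frac{2302320479}{6}$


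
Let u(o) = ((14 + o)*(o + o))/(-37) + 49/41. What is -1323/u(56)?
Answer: 40959/6523 ≈ 6.2792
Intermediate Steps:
u(o) = 49/41 - 2*o*(14 + o)/37 (u(o) = ((14 + o)*(2*o))*(-1/37) + 49*(1/41) = (2*o*(14 + o))*(-1/37) + 49/41 = -2*o*(14 + o)/37 + 49/41 = 49/41 - 2*o*(14 + o)/37)
-1323/u(56) = -1323/(49/41 - 28/37*56 - 2/37*56²) = -1323/(49/41 - 1568/37 - 2/37*3136) = -1323/(49/41 - 1568/37 - 6272/37) = -1323/(-319627/1517) = -1323*(-1517/319627) = 40959/6523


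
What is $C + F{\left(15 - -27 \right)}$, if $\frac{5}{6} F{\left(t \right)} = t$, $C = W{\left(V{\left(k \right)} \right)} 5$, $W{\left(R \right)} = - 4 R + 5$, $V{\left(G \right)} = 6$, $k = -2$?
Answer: $- \frac{223}{5} \approx -44.6$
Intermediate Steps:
$W{\left(R \right)} = 5 - 4 R$
$C = -95$ ($C = \left(5 - 24\right) 5 = \left(-19\right) 5 = -95$)
$F{\left(t \right)} = \frac{6 t}{5}$
$C + F{\left(15 - -27 \right)} = -95 + \frac{6 \left(15 - -27\right)}{5} = -95 + \frac{6 \left(15 + 27\right)}{5} = -95 + \frac{6}{5} \cdot 42 = -95 + \frac{252}{5} = - \frac{223}{5}$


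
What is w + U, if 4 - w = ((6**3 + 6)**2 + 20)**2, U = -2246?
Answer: -2430886658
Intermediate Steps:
w = -2430884412 (w = 4 - ((6**3 + 6)**2 + 20)**2 = 4 - ((216 + 6)**2 + 20)**2 = 4 - (222**2 + 20)**2 = 4 - (49284 + 20)**2 = 4 - 1*49304**2 = 4 - 1*2430884416 = 4 - 2430884416 = -2430884412)
w + U = -2430884412 - 2246 = -2430886658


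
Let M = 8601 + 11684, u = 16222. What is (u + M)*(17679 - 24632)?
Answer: -253833171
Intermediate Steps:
M = 20285
(u + M)*(17679 - 24632) = (16222 + 20285)*(17679 - 24632) = 36507*(-6953) = -253833171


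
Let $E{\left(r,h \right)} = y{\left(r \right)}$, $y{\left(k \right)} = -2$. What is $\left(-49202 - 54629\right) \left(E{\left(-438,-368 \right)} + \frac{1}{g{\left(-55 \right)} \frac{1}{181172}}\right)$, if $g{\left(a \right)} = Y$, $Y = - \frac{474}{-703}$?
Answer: $- \frac{6612112165204}{237} \approx -2.7899 \cdot 10^{10}$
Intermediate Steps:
$E{\left(r,h \right)} = -2$
$Y = \frac{474}{703}$ ($Y = \left(-474\right) \left(- \frac{1}{703}\right) = \frac{474}{703} \approx 0.67425$)
$g{\left(a \right)} = \frac{474}{703}$
$\left(-49202 - 54629\right) \left(E{\left(-438,-368 \right)} + \frac{1}{g{\left(-55 \right)} \frac{1}{181172}}\right) = \left(-49202 - 54629\right) \left(-2 + \frac{1}{\frac{474}{703} \cdot \frac{1}{181172}}\right) = - 103831 \left(-2 + \frac{1}{\frac{474}{703} \cdot \frac{1}{181172}}\right) = - 103831 \left(-2 + \frac{1}{\frac{237}{63681958}}\right) = - 103831 \left(-2 + \frac{63681958}{237}\right) = \left(-103831\right) \frac{63681484}{237} = - \frac{6612112165204}{237}$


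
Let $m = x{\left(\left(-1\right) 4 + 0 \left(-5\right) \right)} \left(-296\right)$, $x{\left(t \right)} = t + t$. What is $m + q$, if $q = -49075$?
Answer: $-46707$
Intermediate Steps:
$x{\left(t \right)} = 2 t$
$m = 2368$ ($m = 2 \left(\left(-1\right) 4 + 0 \left(-5\right)\right) \left(-296\right) = 2 \left(-4 + 0\right) \left(-296\right) = 2 \left(-4\right) \left(-296\right) = \left(-8\right) \left(-296\right) = 2368$)
$m + q = 2368 - 49075 = -46707$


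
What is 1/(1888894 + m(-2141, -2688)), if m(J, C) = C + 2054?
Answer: 1/1888260 ≈ 5.2959e-7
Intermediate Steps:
m(J, C) = 2054 + C
1/(1888894 + m(-2141, -2688)) = 1/(1888894 + (2054 - 2688)) = 1/(1888894 - 634) = 1/1888260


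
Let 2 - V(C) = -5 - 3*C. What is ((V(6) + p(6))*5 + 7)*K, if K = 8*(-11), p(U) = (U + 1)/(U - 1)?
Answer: -12232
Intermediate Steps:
V(C) = 7 + 3*C (V(C) = 2 - (-5 - 3*C) = 2 + (5 + 3*C) = 7 + 3*C)
p(U) = (1 + U)/(-1 + U)
K = -88
((V(6) + p(6))*5 + 7)*K = (((7 + 3*6) + (1 + 6)/(-1 + 6))*5 + 7)*(-88) = (((7 + 18) + 7/5)*5 + 7)*(-88) = ((25 + (1/5)*7)*5 + 7)*(-88) = ((25 + 7/5)*5 + 7)*(-88) = ((132/5)*5 + 7)*(-88) = (132 + 7)*(-88) = 139*(-88) = -12232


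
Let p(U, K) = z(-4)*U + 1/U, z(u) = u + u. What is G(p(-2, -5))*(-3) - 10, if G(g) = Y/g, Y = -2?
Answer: -298/31 ≈ -9.6129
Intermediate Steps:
z(u) = 2*u
p(U, K) = 1/U - 8*U (p(U, K) = (2*(-4))*U + 1/U = -8*U + 1/U = 1/U - 8*U)
G(g) = -2/g
G(p(-2, -5))*(-3) - 10 = -2/(1/(-2) - 8*(-2))*(-3) - 10 = -2/(-1/2 + 16)*(-3) - 10 = -2/31/2*(-3) - 10 = -2*2/31*(-3) - 10 = -4/31*(-3) - 10 = 12/31 - 10 = -298/31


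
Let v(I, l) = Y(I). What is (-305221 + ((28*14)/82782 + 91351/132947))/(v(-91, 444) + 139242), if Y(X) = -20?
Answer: -119969224512026/54722293797321 ≈ -2.1923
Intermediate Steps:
v(I, l) = -20
(-305221 + ((28*14)/82782 + 91351/132947))/(v(-91, 444) + 139242) = (-305221 + ((28*14)/82782 + 91351/132947))/(-20 + 139242) = (-305221 + (392*(1/82782) + 91351*(1/132947)))/139222 = (-305221 + (28/5913 + 91351/132947))*(1/139222) = (-305221 + 543880979/786115611)*(1/139222) = -239938449024052/786115611*1/139222 = -119969224512026/54722293797321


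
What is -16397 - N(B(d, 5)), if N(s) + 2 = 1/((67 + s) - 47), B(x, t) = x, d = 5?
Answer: -409876/25 ≈ -16395.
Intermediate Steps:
N(s) = -2 + 1/(20 + s) (N(s) = -2 + 1/((67 + s) - 47) = -2 + 1/(20 + s))
-16397 - N(B(d, 5)) = -16397 - (-39 - 2*5)/(20 + 5) = -16397 - (-39 - 10)/25 = -16397 - (-49)/25 = -16397 - 1*(-49/25) = -16397 + 49/25 = -409876/25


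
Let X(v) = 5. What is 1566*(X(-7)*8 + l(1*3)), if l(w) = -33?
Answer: 10962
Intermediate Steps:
1566*(X(-7)*8 + l(1*3)) = 1566*(5*8 - 33) = 1566*(40 - 33) = 1566*7 = 10962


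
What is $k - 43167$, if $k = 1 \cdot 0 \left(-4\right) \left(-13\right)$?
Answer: $-43167$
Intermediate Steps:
$k = 0$ ($k = 1 \cdot 0 \left(-13\right) = 0 \left(-13\right) = 0$)
$k - 43167 = 0 - 43167 = -43167$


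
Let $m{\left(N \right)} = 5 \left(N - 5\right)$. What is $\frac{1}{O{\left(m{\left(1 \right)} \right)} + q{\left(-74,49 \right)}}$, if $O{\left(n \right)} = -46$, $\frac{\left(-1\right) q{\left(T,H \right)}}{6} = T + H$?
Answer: $\frac{1}{104} \approx 0.0096154$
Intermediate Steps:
$q{\left(T,H \right)} = - 6 H - 6 T$ ($q{\left(T,H \right)} = - 6 \left(T + H\right) = - 6 \left(H + T\right) = - 6 H - 6 T$)
$m{\left(N \right)} = -25 + 5 N$ ($m{\left(N \right)} = 5 \left(-5 + N\right) = -25 + 5 N$)
$\frac{1}{O{\left(m{\left(1 \right)} \right)} + q{\left(-74,49 \right)}} = \frac{1}{-46 - -150} = \frac{1}{-46 + \left(-294 + 444\right)} = \frac{1}{-46 + 150} = \frac{1}{104}$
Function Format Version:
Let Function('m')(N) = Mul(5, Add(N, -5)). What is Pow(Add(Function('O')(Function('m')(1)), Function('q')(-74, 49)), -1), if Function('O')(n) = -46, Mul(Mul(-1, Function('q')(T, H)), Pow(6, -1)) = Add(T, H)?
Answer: Rational(1, 104) ≈ 0.0096154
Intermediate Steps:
Function('q')(T, H) = Add(Mul(-6, H), Mul(-6, T)) (Function('q')(T, H) = Mul(-6, Add(T, H)) = Mul(-6, Add(H, T)) = Add(Mul(-6, H), Mul(-6, T)))
Function('m')(N) = Add(-25, Mul(5, N)) (Function('m')(N) = Mul(5, Add(-5, N)) = Add(-25, Mul(5, N)))
Pow(Add(Function('O')(Function('m')(1)), Function('q')(-74, 49)), -1) = Pow(Add(-46, Add(Mul(-6, 49), Mul(-6, -74))), -1) = Pow(Add(-46, Add(-294, 444)), -1) = Pow(Add(-46, 150), -1) = Pow(104, -1) = Rational(1, 104)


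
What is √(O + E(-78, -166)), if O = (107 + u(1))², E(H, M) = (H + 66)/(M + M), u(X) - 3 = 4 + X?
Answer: √91107274/83 ≈ 115.00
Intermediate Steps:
u(X) = 7 + X (u(X) = 3 + (4 + X) = 7 + X)
E(H, M) = (66 + H)/(2*M) (E(H, M) = (66 + H)/((2*M)) = (66 + H)*(1/(2*M)) = (66 + H)/(2*M))
O = 13225 (O = (107 + (7 + 1))² = (107 + 8)² = 115² = 13225)
√(O + E(-78, -166)) = √(13225 + (½)*(66 - 78)/(-166)) = √(13225 + (½)*(-1/166)*(-12)) = √(13225 + 3/83) = √(1097678/83) = √91107274/83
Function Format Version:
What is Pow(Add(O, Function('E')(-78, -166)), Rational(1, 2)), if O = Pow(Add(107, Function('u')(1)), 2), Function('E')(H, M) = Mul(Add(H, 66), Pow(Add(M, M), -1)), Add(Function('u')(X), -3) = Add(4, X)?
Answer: Mul(Rational(1, 83), Pow(91107274, Rational(1, 2))) ≈ 115.00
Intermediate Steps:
Function('u')(X) = Add(7, X) (Function('u')(X) = Add(3, Add(4, X)) = Add(7, X))
Function('E')(H, M) = Mul(Rational(1, 2), Pow(M, -1), Add(66, H)) (Function('E')(H, M) = Mul(Add(66, H), Pow(Mul(2, M), -1)) = Mul(Add(66, H), Mul(Rational(1, 2), Pow(M, -1))) = Mul(Rational(1, 2), Pow(M, -1), Add(66, H)))
O = 13225 (O = Pow(Add(107, Add(7, 1)), 2) = Pow(Add(107, 8), 2) = Pow(115, 2) = 13225)
Pow(Add(O, Function('E')(-78, -166)), Rational(1, 2)) = Pow(Add(13225, Mul(Rational(1, 2), Pow(-166, -1), Add(66, -78))), Rational(1, 2)) = Pow(Add(13225, Mul(Rational(1, 2), Rational(-1, 166), -12)), Rational(1, 2)) = Pow(Add(13225, Rational(3, 83)), Rational(1, 2)) = Pow(Rational(1097678, 83), Rational(1, 2)) = Mul(Rational(1, 83), Pow(91107274, Rational(1, 2)))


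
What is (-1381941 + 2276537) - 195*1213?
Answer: 658061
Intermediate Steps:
(-1381941 + 2276537) - 195*1213 = 894596 - 236535 = 658061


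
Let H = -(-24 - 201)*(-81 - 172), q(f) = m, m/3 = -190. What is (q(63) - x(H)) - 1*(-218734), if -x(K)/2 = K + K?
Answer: -9536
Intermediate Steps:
m = -570 (m = 3*(-190) = -570)
q(f) = -570
H = -56925 (H = -(-225)*(-253) = -1*56925 = -56925)
x(K) = -4*K (x(K) = -2*(K + K) = -4*K)
(q(63) - x(H)) - 1*(-218734) = (-570 - (-4)*(-56925)) - 1*(-218734) = (-570 - 1*227700) + 218734 = (-570 - 227700) + 218734 = -228270 + 218734 = -9536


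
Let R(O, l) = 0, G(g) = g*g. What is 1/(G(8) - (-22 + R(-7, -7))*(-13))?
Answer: -1/222 ≈ -0.0045045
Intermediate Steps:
G(g) = g²
1/(G(8) - (-22 + R(-7, -7))*(-13)) = 1/(8² - (-22 + 0)*(-13)) = 1/(64 - (-22)*(-13)) = 1/(64 - 1*286) = 1/(64 - 286) = 1/(-222) = -1/222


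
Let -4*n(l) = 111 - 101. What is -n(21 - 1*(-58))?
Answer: 5/2 ≈ 2.5000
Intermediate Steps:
n(l) = -5/2 (n(l) = -(111 - 101)/4 = -1/4*10 = -5/2)
-n(21 - 1*(-58)) = -1*(-5/2) = 5/2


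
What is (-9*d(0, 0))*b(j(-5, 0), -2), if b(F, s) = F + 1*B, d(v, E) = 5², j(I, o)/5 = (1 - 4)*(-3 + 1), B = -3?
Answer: -6075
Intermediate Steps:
j(I, o) = 30 (j(I, o) = 5*((1 - 4)*(-3 + 1)) = 5*(-3*(-2)) = 5*6 = 30)
d(v, E) = 25
b(F, s) = -3 + F (b(F, s) = F + 1*(-3) = F - 3 = -3 + F)
(-9*d(0, 0))*b(j(-5, 0), -2) = (-9*25)*(-3 + 30) = -225*27 = -6075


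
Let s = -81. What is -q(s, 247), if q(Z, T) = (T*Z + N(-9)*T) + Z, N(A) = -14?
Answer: 23546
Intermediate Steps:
q(Z, T) = Z - 14*T + T*Z (q(Z, T) = (T*Z - 14*T) + Z = (-14*T + T*Z) + Z = Z - 14*T + T*Z)
-q(s, 247) = -(-81 - 14*247 + 247*(-81)) = -(-81 - 3458 - 20007) = -1*(-23546) = 23546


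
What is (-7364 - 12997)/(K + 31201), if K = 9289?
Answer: -20361/40490 ≈ -0.50286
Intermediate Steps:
(-7364 - 12997)/(K + 31201) = (-7364 - 12997)/(9289 + 31201) = -20361/40490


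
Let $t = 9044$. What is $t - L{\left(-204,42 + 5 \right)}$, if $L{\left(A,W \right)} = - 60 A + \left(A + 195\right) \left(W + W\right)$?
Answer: $-2350$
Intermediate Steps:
$L{\left(A,W \right)} = - 60 A + 2 W \left(195 + A\right)$ ($L{\left(A,W \right)} = - 60 A + \left(195 + A\right) 2 W = - 60 A + 2 W \left(195 + A\right)$)
$t - L{\left(-204,42 + 5 \right)} = 9044 - \left(\left(-60\right) \left(-204\right) + 390 \left(42 + 5\right) + 2 \left(-204\right) \left(42 + 5\right)\right) = 9044 - \left(12240 + 390 \cdot 47 + 2 \left(-204\right) 47\right) = 9044 - \left(12240 + 18330 - 19176\right) = 9044 - 11394 = -2350$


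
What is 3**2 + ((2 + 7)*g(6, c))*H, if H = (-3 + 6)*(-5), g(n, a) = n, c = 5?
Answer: -801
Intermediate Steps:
H = -15 (H = 3*(-5) = -15)
3**2 + ((2 + 7)*g(6, c))*H = 3**2 + ((2 + 7)*6)*(-15) = 9 + (9*6)*(-15) = 9 + 54*(-15) = 9 - 810 = -801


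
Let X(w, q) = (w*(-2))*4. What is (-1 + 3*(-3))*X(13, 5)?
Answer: 1040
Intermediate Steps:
X(w, q) = -8*w (X(w, q) = -2*w*4 = -8*w)
(-1 + 3*(-3))*X(13, 5) = (-1 + 3*(-3))*(-8*13) = (-1 - 9)*(-104) = -10*(-104) = 1040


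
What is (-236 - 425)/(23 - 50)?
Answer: 661/27 ≈ 24.481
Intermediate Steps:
(-236 - 425)/(23 - 50) = -661/(-27) = -661*(-1/27) = 661/27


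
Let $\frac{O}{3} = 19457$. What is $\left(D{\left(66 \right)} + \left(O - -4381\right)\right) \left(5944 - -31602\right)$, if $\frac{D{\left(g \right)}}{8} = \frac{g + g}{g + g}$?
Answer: $2356386960$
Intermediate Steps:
$O = 58371$ ($O = 3 \cdot 19457 = 58371$)
$D{\left(g \right)} = 8$ ($D{\left(g \right)} = 8 \frac{g + g}{g + g} = 8 \frac{2 g}{2 g} = 8 \cdot 2 g \frac{1}{2 g} = 8 \cdot 1 = 8$)
$\left(D{\left(66 \right)} + \left(O - -4381\right)\right) \left(5944 - -31602\right) = \left(8 + \left(58371 - -4381\right)\right) \left(5944 - -31602\right) = \left(8 + \left(58371 + 4381\right)\right) \left(5944 + 31602\right) = \left(8 + 62752\right) 37546 = 62760 \cdot 37546 = 2356386960$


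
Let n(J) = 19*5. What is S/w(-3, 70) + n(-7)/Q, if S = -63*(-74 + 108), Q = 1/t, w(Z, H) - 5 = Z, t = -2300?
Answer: -219571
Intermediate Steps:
n(J) = 95
w(Z, H) = 5 + Z
Q = -1/2300 (Q = 1/(-2300) = -1/2300 ≈ -0.00043478)
S = -2142 (S = -63*34 = -2142)
S/w(-3, 70) + n(-7)/Q = -2142/(5 - 3) + 95/(-1/2300) = -2142/2 + 95*(-2300) = -2142*½ - 218500 = -1071 - 218500 = -219571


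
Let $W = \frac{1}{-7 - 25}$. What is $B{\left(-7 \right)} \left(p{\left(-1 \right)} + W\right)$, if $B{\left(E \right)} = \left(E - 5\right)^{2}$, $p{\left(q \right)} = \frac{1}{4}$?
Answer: $\frac{63}{2} \approx 31.5$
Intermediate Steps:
$p{\left(q \right)} = \frac{1}{4}$
$B{\left(E \right)} = \left(-5 + E\right)^{2}$
$W = - \frac{1}{32}$ ($W = \frac{1}{-32} = - \frac{1}{32} \approx -0.03125$)
$B{\left(-7 \right)} \left(p{\left(-1 \right)} + W\right) = \left(-5 - 7\right)^{2} \left(\frac{1}{4} - \frac{1}{32}\right) = \left(-12\right)^{2} \cdot \frac{7}{32} = 144 \cdot \frac{7}{32} = \frac{63}{2}$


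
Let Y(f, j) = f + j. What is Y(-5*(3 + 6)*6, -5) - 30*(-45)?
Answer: 1075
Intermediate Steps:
Y(-5*(3 + 6)*6, -5) - 30*(-45) = (-5*(3 + 6)*6 - 5) - 30*(-45) = (-5*9*6 - 5) + 1350 = (-45*6 - 5) + 1350 = (-270 - 5) + 1350 = -275 + 1350 = 1075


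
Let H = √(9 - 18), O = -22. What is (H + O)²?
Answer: 475 - 132*I ≈ 475.0 - 132.0*I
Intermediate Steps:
H = 3*I (H = √(-9) = 3*I ≈ 3.0*I)
(H + O)² = (3*I - 22)² = (-22 + 3*I)²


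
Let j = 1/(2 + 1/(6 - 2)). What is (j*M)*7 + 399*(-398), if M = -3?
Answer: -476434/3 ≈ -1.5881e+5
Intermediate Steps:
j = 4/9 (j = 1/(2 + 1/4) = 1/(2 + ¼) = 1/(9/4) = 4/9 ≈ 0.44444)
(j*M)*7 + 399*(-398) = ((4/9)*(-3))*7 + 399*(-398) = -4/3*7 - 158802 = -28/3 - 158802 = -476434/3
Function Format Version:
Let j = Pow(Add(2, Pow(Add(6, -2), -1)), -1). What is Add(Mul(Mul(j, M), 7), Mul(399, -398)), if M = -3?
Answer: Rational(-476434, 3) ≈ -1.5881e+5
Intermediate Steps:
j = Rational(4, 9) (j = Pow(Add(2, Pow(4, -1)), -1) = Pow(Add(2, Rational(1, 4)), -1) = Pow(Rational(9, 4), -1) = Rational(4, 9) ≈ 0.44444)
Add(Mul(Mul(j, M), 7), Mul(399, -398)) = Add(Mul(Mul(Rational(4, 9), -3), 7), Mul(399, -398)) = Add(Mul(Rational(-4, 3), 7), -158802) = Add(Rational(-28, 3), -158802) = Rational(-476434, 3)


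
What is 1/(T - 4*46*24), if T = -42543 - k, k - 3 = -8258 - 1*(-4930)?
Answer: -1/43634 ≈ -2.2918e-5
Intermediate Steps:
k = -3325 (k = 3 + (-8258 - 1*(-4930)) = 3 + (-8258 + 4930) = 3 - 3328 = -3325)
T = -39218 (T = -42543 - 1*(-3325) = -42543 + 3325 = -39218)
1/(T - 4*46*24) = 1/(-39218 - 4*46*24) = 1/(-39218 - 184*24) = 1/(-39218 - 4416) = 1/(-43634) = -1/43634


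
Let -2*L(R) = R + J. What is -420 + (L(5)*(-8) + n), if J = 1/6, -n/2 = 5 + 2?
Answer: -1240/3 ≈ -413.33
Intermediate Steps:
n = -14 (n = -2*(5 + 2) = -2*7 = -14)
J = 1/6 ≈ 0.16667
L(R) = -1/12 - R/2 (L(R) = -(R + 1/6)/2 = -(1/6 + R)/2 = -1/12 - R/2)
-420 + (L(5)*(-8) + n) = -420 + ((-1/12 - 1/2*5)*(-8) - 14) = -420 + ((-1/12 - 5/2)*(-8) - 14) = -420 + (-31/12*(-8) - 14) = -420 + (62/3 - 14) = -420 + 20/3 = -1240/3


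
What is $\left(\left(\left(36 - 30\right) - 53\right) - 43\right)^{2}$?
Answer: $8100$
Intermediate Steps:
$\left(\left(\left(36 - 30\right) - 53\right) - 43\right)^{2} = \left(\left(6 - 53\right) - 43\right)^{2} = \left(-47 - 43\right)^{2} = \left(-90\right)^{2} = 8100$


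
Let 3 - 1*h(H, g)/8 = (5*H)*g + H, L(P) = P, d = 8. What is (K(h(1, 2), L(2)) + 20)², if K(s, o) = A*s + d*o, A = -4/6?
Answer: 55696/9 ≈ 6188.4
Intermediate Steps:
h(H, g) = 24 - 8*H - 40*H*g (h(H, g) = 24 - 8*((5*H)*g + H) = 24 - 8*(5*H*g + H) = 24 - 8*(H + 5*H*g) = 24 + (-8*H - 40*H*g) = 24 - 8*H - 40*H*g)
A = -⅔ (A = -4*⅙ = -⅔ ≈ -0.66667)
K(s, o) = 8*o - 2*s/3 (K(s, o) = -2*s/3 + 8*o = 8*o - 2*s/3)
(K(h(1, 2), L(2)) + 20)² = ((8*2 - 2*(24 - 8*1 - 40*1*2)/3) + 20)² = ((16 - 2*(24 - 8 - 80)/3) + 20)² = ((16 - ⅔*(-64)) + 20)² = ((16 + 128/3) + 20)² = (176/3 + 20)² = (236/3)² = 55696/9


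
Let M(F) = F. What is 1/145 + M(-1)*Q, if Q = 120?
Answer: -17399/145 ≈ -119.99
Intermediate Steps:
1/145 + M(-1)*Q = 1/145 - 1*120 = 1/145 - 120 = -17399/145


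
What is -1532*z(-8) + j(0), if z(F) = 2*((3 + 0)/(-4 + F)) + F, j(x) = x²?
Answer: 13022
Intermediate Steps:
z(F) = F + 6/(-4 + F) (z(F) = 2*(3/(-4 + F)) + F = 6/(-4 + F) + F = F + 6/(-4 + F))
-1532*z(-8) + j(0) = -1532*(6 + (-8)² - 4*(-8))/(-4 - 8) + 0² = -1532*(6 + 64 + 32)/(-12) + 0 = -(-383)*102/3 + 0 = -1532*(-17/2) + 0 = 13022 + 0 = 13022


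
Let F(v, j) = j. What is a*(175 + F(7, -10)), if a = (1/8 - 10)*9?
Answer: -117315/8 ≈ -14664.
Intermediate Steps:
a = -711/8 (a = (⅛ - 10)*9 = -79/8*9 = -711/8 ≈ -88.875)
a*(175 + F(7, -10)) = -711*(175 - 10)/8 = -711/8*165 = -117315/8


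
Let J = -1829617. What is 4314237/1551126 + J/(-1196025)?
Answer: 2665967268889/618395158050 ≈ 4.3111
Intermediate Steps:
4314237/1551126 + J/(-1196025) = 4314237/1551126 - 1829617/(-1196025) = 4314237*(1/1551126) - 1829617*(-1/1196025) = 1438079/517042 + 1829617/1196025 = 2665967268889/618395158050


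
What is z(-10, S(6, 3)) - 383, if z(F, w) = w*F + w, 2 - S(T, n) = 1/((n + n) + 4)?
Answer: -4001/10 ≈ -400.10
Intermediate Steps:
S(T, n) = 2 - 1/(4 + 2*n) (S(T, n) = 2 - 1/((n + n) + 4) = 2 - 1/(2*n + 4) = 2 - 1/(4 + 2*n))
z(F, w) = w + F*w (z(F, w) = F*w + w = w + F*w)
z(-10, S(6, 3)) - 383 = ((7 + 4*3)/(2*(2 + 3)))*(1 - 10) - 383 = ((1/2)*(7 + 12)/5)*(-9) - 383 = ((1/2)*(1/5)*19)*(-9) - 383 = (19/10)*(-9) - 383 = -171/10 - 383 = -4001/10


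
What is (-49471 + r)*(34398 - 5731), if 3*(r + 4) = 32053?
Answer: -3336036124/3 ≈ -1.1120e+9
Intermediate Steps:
r = 32041/3 (r = -4 + (⅓)*32053 = -4 + 32053/3 = 32041/3 ≈ 10680.)
(-49471 + r)*(34398 - 5731) = (-49471 + 32041/3)*(34398 - 5731) = -116372/3*28667 = -3336036124/3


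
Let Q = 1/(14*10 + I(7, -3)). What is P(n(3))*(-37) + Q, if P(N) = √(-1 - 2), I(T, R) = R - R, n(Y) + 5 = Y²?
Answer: 1/140 - 37*I*√3 ≈ 0.0071429 - 64.086*I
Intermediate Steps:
n(Y) = -5 + Y²
I(T, R) = 0
P(N) = I*√3 (P(N) = √(-3) = I*√3)
Q = 1/140 (Q = 1/(14*10 + 0) = 1/(140 + 0) = 1/140 ≈ 0.0071429)
P(n(3))*(-37) + Q = (I*√3)*(-37) + 1/140 = -37*I*√3 + 1/140 = 1/140 - 37*I*√3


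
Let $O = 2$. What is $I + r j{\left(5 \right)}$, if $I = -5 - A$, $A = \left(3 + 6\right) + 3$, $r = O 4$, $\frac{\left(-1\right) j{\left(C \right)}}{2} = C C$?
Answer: $-417$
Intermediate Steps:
$j{\left(C \right)} = - 2 C^{2}$ ($j{\left(C \right)} = - 2 C C = - 2 C^{2}$)
$r = 8$ ($r = 2 \cdot 4 = 8$)
$A = 12$ ($A = 9 + 3 = 12$)
$I = -17$ ($I = -5 - 12 = -17$)
$I + r j{\left(5 \right)} = -17 + 8 \left(- 2 \cdot 5^{2}\right) = -17 + 8 \left(\left(-2\right) 25\right) = -17 + 8 \left(-50\right) = -17 - 400 = -417$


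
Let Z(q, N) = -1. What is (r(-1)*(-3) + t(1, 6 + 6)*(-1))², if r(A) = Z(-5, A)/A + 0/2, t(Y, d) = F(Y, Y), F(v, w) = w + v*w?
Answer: 25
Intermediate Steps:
t(Y, d) = Y*(1 + Y)
r(A) = -1/A (r(A) = -1/A + 0/2 = -1/A + 0*(½) = -1/A + 0 = -1/A)
(r(-1)*(-3) + t(1, 6 + 6)*(-1))² = (-1/(-1)*(-3) + (1*(1 + 1))*(-1))² = (-1*(-1)*(-3) + (1*2)*(-1))² = (1*(-3) + 2*(-1))² = (-3 - 2)² = (-5)² = 25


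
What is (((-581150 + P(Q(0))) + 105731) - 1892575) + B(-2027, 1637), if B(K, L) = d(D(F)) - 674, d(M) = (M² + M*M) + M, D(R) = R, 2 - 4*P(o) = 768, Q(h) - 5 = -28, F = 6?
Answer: -4737563/2 ≈ -2.3688e+6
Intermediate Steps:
Q(h) = -23 (Q(h) = 5 - 28 = -23)
P(o) = -383/2 (P(o) = ½ - ¼*768 = ½ - 192 = -383/2)
d(M) = M + 2*M² (d(M) = (M² + M²) + M = 2*M² + M = M + 2*M²)
B(K, L) = -596 (B(K, L) = 6*(1 + 2*6) - 674 = 6*(1 + 12) - 674 = 6*13 - 674 = 78 - 674 = -596)
(((-581150 + P(Q(0))) + 105731) - 1892575) + B(-2027, 1637) = (((-581150 - 383/2) + 105731) - 1892575) - 596 = ((-1162683/2 + 105731) - 1892575) - 596 = (-951221/2 - 1892575) - 596 = -4736371/2 - 596 = -4737563/2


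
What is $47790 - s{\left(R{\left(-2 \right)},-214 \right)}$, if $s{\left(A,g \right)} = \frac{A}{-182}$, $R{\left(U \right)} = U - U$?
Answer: $47790$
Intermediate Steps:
$R{\left(U \right)} = 0$
$s{\left(A,g \right)} = - \frac{A}{182}$ ($s{\left(A,g \right)} = A \left(- \frac{1}{182}\right) = - \frac{A}{182}$)
$47790 - s{\left(R{\left(-2 \right)},-214 \right)} = 47790 - \left(- \frac{1}{182}\right) 0 = 47790 - 0 = 47790 + 0 = 47790$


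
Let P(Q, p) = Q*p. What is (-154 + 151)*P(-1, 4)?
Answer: 12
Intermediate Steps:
(-154 + 151)*P(-1, 4) = (-154 + 151)*(-1*4) = -3*(-4) = 12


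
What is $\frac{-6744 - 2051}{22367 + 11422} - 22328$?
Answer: $- \frac{754449587}{33789} \approx -22328.0$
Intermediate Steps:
$\frac{-6744 - 2051}{22367 + 11422} - 22328 = - \frac{8795}{33789} - 22328 = - \frac{754449587}{33789}$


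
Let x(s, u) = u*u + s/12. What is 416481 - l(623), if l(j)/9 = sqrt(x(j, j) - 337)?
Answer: 416481 - 3*sqrt(13962381)/2 ≈ 4.1088e+5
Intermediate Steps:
x(s, u) = u**2 + s/12 (x(s, u) = u**2 + s*(1/12) = u**2 + s/12)
l(j) = 9*sqrt(-337 + j**2 + j/12) (l(j) = 9*sqrt((j**2 + j/12) - 337) = 9*sqrt(-337 + j**2 + j/12))
416481 - l(623) = 416481 - 3*sqrt(-12132 + 3*623 + 36*623**2)/2 = 416481 - 3*sqrt(-12132 + 1869 + 36*388129)/2 = 416481 - 3*sqrt(-12132 + 1869 + 13972644)/2 = 416481 - 3*sqrt(13962381)/2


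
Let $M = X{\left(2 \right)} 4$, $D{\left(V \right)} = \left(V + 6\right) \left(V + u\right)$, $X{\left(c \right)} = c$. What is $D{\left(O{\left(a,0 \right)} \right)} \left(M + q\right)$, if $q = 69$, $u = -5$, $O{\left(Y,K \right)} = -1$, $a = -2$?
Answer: $-2310$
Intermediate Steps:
$D{\left(V \right)} = \left(-5 + V\right) \left(6 + V\right)$ ($D{\left(V \right)} = \left(V + 6\right) \left(V - 5\right) = \left(6 + V\right) \left(-5 + V\right) = \left(-5 + V\right) \left(6 + V\right)$)
$M = 8$ ($M = 2 \cdot 4 = 8$)
$D{\left(O{\left(a,0 \right)} \right)} \left(M + q\right) = \left(-30 - 1 + \left(-1\right)^{2}\right) \left(8 + 69\right) = \left(-30 - 1 + 1\right) 77 = \left(-30\right) 77 = -2310$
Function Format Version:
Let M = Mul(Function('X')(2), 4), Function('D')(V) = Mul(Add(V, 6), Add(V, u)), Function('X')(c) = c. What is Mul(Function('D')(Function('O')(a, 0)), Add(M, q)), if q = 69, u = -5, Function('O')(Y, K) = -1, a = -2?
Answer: -2310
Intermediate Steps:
Function('D')(V) = Mul(Add(-5, V), Add(6, V)) (Function('D')(V) = Mul(Add(V, 6), Add(V, -5)) = Mul(Add(6, V), Add(-5, V)) = Mul(Add(-5, V), Add(6, V)))
M = 8 (M = Mul(2, 4) = 8)
Mul(Function('D')(Function('O')(a, 0)), Add(M, q)) = Mul(Add(-30, -1, Pow(-1, 2)), Add(8, 69)) = Mul(Add(-30, -1, 1), 77) = Mul(-30, 77) = -2310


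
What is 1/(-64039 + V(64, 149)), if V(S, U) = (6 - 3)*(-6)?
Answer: -1/64057 ≈ -1.5611e-5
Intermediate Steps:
V(S, U) = -18 (V(S, U) = 3*(-6) = -18)
1/(-64039 + V(64, 149)) = 1/(-64039 - 18) = 1/(-64057) = -1/64057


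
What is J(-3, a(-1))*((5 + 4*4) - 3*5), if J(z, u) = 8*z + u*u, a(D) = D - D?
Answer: -144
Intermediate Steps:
a(D) = 0
J(z, u) = u² + 8*z (J(z, u) = 8*z + u² = u² + 8*z)
J(-3, a(-1))*((5 + 4*4) - 3*5) = (0² + 8*(-3))*((5 + 4*4) - 3*5) = (0 - 24)*((5 + 16) - 15) = -24*(21 - 15) = -24*6 = -144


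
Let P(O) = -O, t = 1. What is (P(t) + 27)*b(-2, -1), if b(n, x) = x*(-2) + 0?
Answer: 52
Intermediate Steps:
b(n, x) = -2*x (b(n, x) = -2*x + 0 = -2*x)
(P(t) + 27)*b(-2, -1) = (-1*1 + 27)*(-2*(-1)) = (-1 + 27)*2 = 26*2 = 52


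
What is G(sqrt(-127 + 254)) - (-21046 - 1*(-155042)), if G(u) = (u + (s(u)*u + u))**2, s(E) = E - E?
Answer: -133488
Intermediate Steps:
s(E) = 0
G(u) = 4*u**2 (G(u) = (u + (0*u + u))**2 = (u + (0 + u))**2 = (u + u)**2 = (2*u)**2 = 4*u**2)
G(sqrt(-127 + 254)) - (-21046 - 1*(-155042)) = 4*(sqrt(-127 + 254))**2 - (-21046 - 1*(-155042)) = 4*(sqrt(127))**2 - (-21046 + 155042) = 4*127 - 1*133996 = 508 - 133996 = -133488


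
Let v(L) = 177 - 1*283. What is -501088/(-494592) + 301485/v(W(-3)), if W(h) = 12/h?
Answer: -332720879/117024 ≈ -2843.2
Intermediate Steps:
v(L) = -106 (v(L) = 177 - 283 = -106)
-501088/(-494592) + 301485/v(W(-3)) = -501088/(-494592) + 301485/(-106) = -501088*(-1/494592) + 301485*(-1/106) = 2237/2208 - 301485/106 = -332720879/117024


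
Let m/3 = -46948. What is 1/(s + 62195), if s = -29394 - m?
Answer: 1/173645 ≈ 5.7589e-6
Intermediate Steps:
m = -140844 (m = 3*(-46948) = -140844)
s = 111450 (s = -29394 - 1*(-140844) = -29394 + 140844 = 111450)
1/(s + 62195) = 1/(111450 + 62195) = 1/173645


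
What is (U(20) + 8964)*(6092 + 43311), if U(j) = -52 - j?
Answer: 439291476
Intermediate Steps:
(U(20) + 8964)*(6092 + 43311) = ((-52 - 1*20) + 8964)*(6092 + 43311) = ((-52 - 20) + 8964)*49403 = (-72 + 8964)*49403 = 8892*49403 = 439291476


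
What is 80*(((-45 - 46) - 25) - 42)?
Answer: -12640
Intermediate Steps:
80*(((-45 - 46) - 25) - 42) = 80*((-91 - 25) - 42) = 80*(-116 - 42) = 80*(-158) = -12640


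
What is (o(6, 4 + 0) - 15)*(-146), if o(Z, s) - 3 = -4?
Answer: 2336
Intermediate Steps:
o(Z, s) = -1 (o(Z, s) = 3 - 4 = -1)
(o(6, 4 + 0) - 15)*(-146) = (-1 - 15)*(-146) = -16*(-146) = 2336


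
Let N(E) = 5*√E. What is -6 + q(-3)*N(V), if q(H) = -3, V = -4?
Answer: -6 - 30*I ≈ -6.0 - 30.0*I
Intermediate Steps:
-6 + q(-3)*N(V) = -6 - 15*√(-4) = -6 - 15*2*I = -6 - 30*I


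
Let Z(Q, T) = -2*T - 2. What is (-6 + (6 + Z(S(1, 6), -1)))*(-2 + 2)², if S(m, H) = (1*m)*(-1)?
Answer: 0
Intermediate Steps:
S(m, H) = -m (S(m, H) = m*(-1) = -m)
Z(Q, T) = -2 - 2*T
(-6 + (6 + Z(S(1, 6), -1)))*(-2 + 2)² = (-6 + (6 + (-2 - 2*(-1))))*(-2 + 2)² = (-6 + (6 + (-2 + 2)))*0² = (-6 + (6 + 0))*0 = (-6 + 6)*0 = 0*0 = 0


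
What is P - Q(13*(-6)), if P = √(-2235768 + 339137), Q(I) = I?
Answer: 78 + I*√1896631 ≈ 78.0 + 1377.2*I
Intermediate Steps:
P = I*√1896631 (P = √(-1896631) = I*√1896631 ≈ 1377.2*I)
P - Q(13*(-6)) = I*√1896631 - 13*(-6) = I*√1896631 - 1*(-78) = I*√1896631 + 78 = 78 + I*√1896631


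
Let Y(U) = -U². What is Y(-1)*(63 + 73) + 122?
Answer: -14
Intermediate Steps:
Y(-1)*(63 + 73) + 122 = (-1*(-1)²)*(63 + 73) + 122 = -1*1*136 + 122 = -1*136 + 122 = -136 + 122 = -14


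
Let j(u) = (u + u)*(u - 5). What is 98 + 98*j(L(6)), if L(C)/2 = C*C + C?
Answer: 1300754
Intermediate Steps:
L(C) = 2*C + 2*C² (L(C) = 2*(C*C + C) = 2*(C² + C) = 2*(C + C²) = 2*C + 2*C²)
j(u) = 2*u*(-5 + u) (j(u) = (2*u)*(-5 + u) = 2*u*(-5 + u))
98 + 98*j(L(6)) = 98 + 98*(2*(2*6*(1 + 6))*(-5 + 2*6*(1 + 6))) = 98 + 98*(2*(2*6*7)*(-5 + 2*6*7)) = 98 + 98*(2*84*(-5 + 84)) = 98 + 98*(2*84*79) = 98 + 98*13272 = 98 + 1300656 = 1300754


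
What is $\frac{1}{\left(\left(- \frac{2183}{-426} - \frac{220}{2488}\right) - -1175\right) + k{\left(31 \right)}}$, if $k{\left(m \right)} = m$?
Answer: $\frac{66243}{80222657} \approx 0.00082574$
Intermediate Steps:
$\frac{1}{\left(\left(- \frac{2183}{-426} - \frac{220}{2488}\right) - -1175\right) + k{\left(31 \right)}} = \frac{1}{\left(\left(- \frac{2183}{-426} - \frac{220}{2488}\right) - -1175\right) + 31} = \frac{1}{\left(\left(\left(-2183\right) \left(- \frac{1}{426}\right) - \frac{55}{622}\right) + 1175\right) + 31} = \frac{1}{\left(\left(\frac{2183}{426} - \frac{55}{622}\right) + 1175\right) + 31} = \frac{1}{\left(\frac{333599}{66243} + 1175\right) + 31} = \frac{1}{\frac{78169124}{66243} + 31} = \frac{1}{\frac{80222657}{66243}} = \frac{66243}{80222657}$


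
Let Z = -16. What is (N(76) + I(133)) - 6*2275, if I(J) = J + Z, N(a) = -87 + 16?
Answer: -13604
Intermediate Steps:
N(a) = -71
I(J) = -16 + J (I(J) = J - 16 = -16 + J)
(N(76) + I(133)) - 6*2275 = (-71 + (-16 + 133)) - 6*2275 = (-71 + 117) - 13650 = 46 - 13650 = -13604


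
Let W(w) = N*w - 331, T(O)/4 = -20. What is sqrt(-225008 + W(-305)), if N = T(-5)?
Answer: I*sqrt(200939) ≈ 448.26*I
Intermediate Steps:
T(O) = -80 (T(O) = 4*(-20) = -80)
N = -80
W(w) = -331 - 80*w (W(w) = -80*w - 331 = -331 - 80*w)
sqrt(-225008 + W(-305)) = sqrt(-225008 + (-331 - 80*(-305))) = sqrt(-225008 + (-331 + 24400)) = sqrt(-225008 + 24069) = sqrt(-200939) = I*sqrt(200939)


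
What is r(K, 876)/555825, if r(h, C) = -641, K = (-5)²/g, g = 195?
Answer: -641/555825 ≈ -0.0011532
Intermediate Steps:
K = 5/39 (K = (-5)²/195 = 25*(1/195) = 5/39 ≈ 0.12821)
r(K, 876)/555825 = -641/555825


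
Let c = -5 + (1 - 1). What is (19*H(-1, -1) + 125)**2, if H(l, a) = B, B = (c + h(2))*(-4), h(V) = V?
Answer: 124609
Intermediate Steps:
c = -5 (c = -5 + 0 = -5)
B = 12 (B = (-5 + 2)*(-4) = -3*(-4) = 12)
H(l, a) = 12
(19*H(-1, -1) + 125)**2 = (19*12 + 125)**2 = (228 + 125)**2 = 353**2 = 124609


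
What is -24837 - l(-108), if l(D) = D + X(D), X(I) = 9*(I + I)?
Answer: -22785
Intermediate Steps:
X(I) = 18*I (X(I) = 9*(2*I) = 18*I)
l(D) = 19*D (l(D) = D + 18*D = 19*D)
-24837 - l(-108) = -24837 - 19*(-108) = -24837 - 1*(-2052) = -24837 + 2052 = -22785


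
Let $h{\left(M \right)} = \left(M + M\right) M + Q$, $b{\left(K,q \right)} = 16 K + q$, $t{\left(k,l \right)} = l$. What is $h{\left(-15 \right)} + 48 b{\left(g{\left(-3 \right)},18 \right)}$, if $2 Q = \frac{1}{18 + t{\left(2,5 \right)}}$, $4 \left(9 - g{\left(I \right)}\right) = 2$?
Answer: $\frac{360733}{46} \approx 7842.0$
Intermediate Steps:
$g{\left(I \right)} = \frac{17}{2}$ ($g{\left(I \right)} = 9 - \frac{1}{2} = \frac{17}{2}$)
$b{\left(K,q \right)} = q + 16 K$
$Q = \frac{1}{46}$ ($Q = \frac{1}{2 \left(18 + 5\right)} = \frac{1}{2 \cdot 23} = \frac{1}{2} \cdot \frac{1}{23} = \frac{1}{46} \approx 0.021739$)
$h{\left(M \right)} = \frac{1}{46} + 2 M^{2}$ ($h{\left(M \right)} = \left(M + M\right) M + \frac{1}{46} = 2 M M + \frac{1}{46} = 2 M^{2} + \frac{1}{46} = \frac{1}{46} + 2 M^{2}$)
$h{\left(-15 \right)} + 48 b{\left(g{\left(-3 \right)},18 \right)} = \left(\frac{1}{46} + 2 \left(-15\right)^{2}\right) + 48 \left(18 + 16 \cdot \frac{17}{2}\right) = \left(\frac{1}{46} + 2 \cdot 225\right) + 48 \left(18 + 136\right) = \left(\frac{1}{46} + 450\right) + 48 \cdot 154 = \frac{20701}{46} + 7392 = \frac{360733}{46}$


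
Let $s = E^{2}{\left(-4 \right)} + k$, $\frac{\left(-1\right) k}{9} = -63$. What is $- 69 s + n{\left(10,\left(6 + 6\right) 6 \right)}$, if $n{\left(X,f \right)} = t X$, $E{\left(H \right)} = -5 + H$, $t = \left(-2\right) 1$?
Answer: $-44732$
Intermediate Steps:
$t = -2$
$k = 567$ ($k = \left(-9\right) \left(-63\right) = 567$)
$n{\left(X,f \right)} = - 2 X$
$s = 648$ ($s = \left(-5 - 4\right)^{2} + 567 = \left(-9\right)^{2} + 567 = 81 + 567 = 648$)
$- 69 s + n{\left(10,\left(6 + 6\right) 6 \right)} = \left(-69\right) 648 - 20 = -44712 - 20 = -44732$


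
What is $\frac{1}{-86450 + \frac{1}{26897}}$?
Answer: $- \frac{26897}{2325245649} \approx -1.1567 \cdot 10^{-5}$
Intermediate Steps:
$\frac{1}{-86450 + \frac{1}{26897}} = \frac{1}{- \frac{2325245649}{26897}} = - \frac{26897}{2325245649}$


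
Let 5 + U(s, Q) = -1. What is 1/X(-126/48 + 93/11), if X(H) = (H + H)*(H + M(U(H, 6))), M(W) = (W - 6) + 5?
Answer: -3872/52839 ≈ -0.073279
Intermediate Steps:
U(s, Q) = -6 (U(s, Q) = -5 - 1 = -6)
M(W) = -1 + W (M(W) = (-6 + W) + 5 = -1 + W)
X(H) = 2*H*(-7 + H) (X(H) = (H + H)*(H + (-1 - 6)) = (2*H)*(H - 7) = (2*H)*(-7 + H) = 2*H*(-7 + H))
1/X(-126/48 + 93/11) = 1/(2*(-126/48 + 93/11)*(-7 + (-126/48 + 93/11))) = 1/(2*(-126*1/48 + 93*(1/11))*(-7 + (-126*1/48 + 93*(1/11)))) = 1/(2*(-21/8 + 93/11)*(-7 + (-21/8 + 93/11))) = 1/(2*(513/88)*(-7 + 513/88)) = 1/(2*(513/88)*(-103/88)) = 1/(-52839/3872) = -3872/52839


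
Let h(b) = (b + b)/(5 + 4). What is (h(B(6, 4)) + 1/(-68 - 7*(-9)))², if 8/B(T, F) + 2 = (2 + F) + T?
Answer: 1/2025 ≈ 0.00049383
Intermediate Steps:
B(T, F) = 8/(F + T) (B(T, F) = 8/(-2 + ((2 + F) + T)) = 8/(-2 + (2 + F + T)) = 8/(F + T))
h(b) = 2*b/9 (h(b) = (2*b)/9 = (2*b)*(⅑) = 2*b/9)
(h(B(6, 4)) + 1/(-68 - 7*(-9)))² = (2*(8/(4 + 6))/9 + 1/(-68 - 7*(-9)))² = (2*(8/10)/9 + 1/(-68 + 63))² = (2*(8*(⅒))/9 + 1/(-5))² = ((2/9)*(⅘) - ⅕)² = (8/45 - ⅕)² = (-1/45)² = 1/2025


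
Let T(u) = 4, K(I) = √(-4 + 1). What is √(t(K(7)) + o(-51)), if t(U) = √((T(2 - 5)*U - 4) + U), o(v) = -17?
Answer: √(-17 + √(-4 + 5*I*√3)) ≈ 0.33102 + 3.9301*I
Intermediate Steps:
K(I) = I*√3 (K(I) = √(-3) = I*√3)
t(U) = √(-4 + 5*U) (t(U) = √((4*U - 4) + U) = √((-4 + 4*U) + U) = √(-4 + 5*U))
√(t(K(7)) + o(-51)) = √(√(-4 + 5*(I*√3)) - 17) = √(√(-4 + 5*I*√3) - 17) = √(-17 + √(-4 + 5*I*√3))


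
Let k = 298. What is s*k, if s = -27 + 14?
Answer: -3874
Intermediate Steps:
s = -13
s*k = -13*298 = -3874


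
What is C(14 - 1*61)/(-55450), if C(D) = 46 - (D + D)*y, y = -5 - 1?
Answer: 259/27725 ≈ 0.0093417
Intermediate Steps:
y = -6
C(D) = 46 + 12*D (C(D) = 46 - (D + D)*(-6) = 46 - 2*D*(-6) = 46 - (-12)*D = 46 + 12*D)
C(14 - 1*61)/(-55450) = (46 + 12*(14 - 1*61))/(-55450) = (46 + 12*(14 - 61))*(-1/55450) = (46 + 12*(-47))*(-1/55450) = (46 - 564)*(-1/55450) = -518*(-1/55450) = 259/27725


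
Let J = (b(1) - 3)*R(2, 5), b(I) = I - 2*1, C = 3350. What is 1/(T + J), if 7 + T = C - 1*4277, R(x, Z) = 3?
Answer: -1/946 ≈ -0.0010571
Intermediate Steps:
b(I) = -2 + I (b(I) = I - 2 = -2 + I)
T = -934 (T = -7 + (3350 - 1*4277) = -7 + (3350 - 4277) = -7 - 927 = -934)
J = -12 (J = ((-2 + 1) - 3)*3 = (-1 - 3)*3 = -4*3 = -12)
1/(T + J) = 1/(-934 - 12) = 1/(-946) = -1/946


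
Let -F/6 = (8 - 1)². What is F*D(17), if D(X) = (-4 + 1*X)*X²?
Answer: -1104558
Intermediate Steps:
F = -294 (F = -6*(8 - 1)² = -6*7² = -6*49 = -294)
D(X) = X²*(-4 + X) (D(X) = (-4 + X)*X² = X²*(-4 + X))
F*D(17) = -294*17²*(-4 + 17) = -84966*13 = -294*3757 = -1104558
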